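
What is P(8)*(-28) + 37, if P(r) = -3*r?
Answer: 709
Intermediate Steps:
P(8)*(-28) + 37 = -3*8*(-28) + 37 = -24*(-28) + 37 = 672 + 37 = 709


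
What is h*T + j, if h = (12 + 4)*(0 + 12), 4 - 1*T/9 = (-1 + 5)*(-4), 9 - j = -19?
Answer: 34588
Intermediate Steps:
j = 28 (j = 9 - 1*(-19) = 9 + 19 = 28)
T = 180 (T = 36 - 9*(-1 + 5)*(-4) = 36 - 36*(-4) = 36 - 9*(-16) = 36 + 144 = 180)
h = 192 (h = 16*12 = 192)
h*T + j = 192*180 + 28 = 34560 + 28 = 34588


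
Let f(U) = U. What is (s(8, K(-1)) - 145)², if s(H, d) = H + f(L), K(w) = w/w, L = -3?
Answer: 19600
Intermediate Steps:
K(w) = 1
s(H, d) = -3 + H (s(H, d) = H - 3 = -3 + H)
(s(8, K(-1)) - 145)² = ((-3 + 8) - 145)² = (5 - 145)² = (-140)² = 19600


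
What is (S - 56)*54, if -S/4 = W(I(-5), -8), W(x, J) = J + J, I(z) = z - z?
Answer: 432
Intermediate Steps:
I(z) = 0
W(x, J) = 2*J
S = 64 (S = -8*(-8) = -4*(-16) = 64)
(S - 56)*54 = (64 - 56)*54 = 8*54 = 432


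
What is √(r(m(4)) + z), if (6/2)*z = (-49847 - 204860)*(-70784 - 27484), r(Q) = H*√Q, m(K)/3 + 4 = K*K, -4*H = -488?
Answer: 2*√2085795806 ≈ 91341.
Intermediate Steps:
H = 122 (H = -¼*(-488) = 122)
m(K) = -12 + 3*K² (m(K) = -12 + 3*(K*K) = -12 + 3*K²)
r(Q) = 122*√Q
z = 8343182492 (z = ((-49847 - 204860)*(-70784 - 27484))/3 = (-254707*(-98268))/3 = (⅓)*25029547476 = 8343182492)
√(r(m(4)) + z) = √(122*√(-12 + 3*4²) + 8343182492) = √(122*√(-12 + 3*16) + 8343182492) = √(122*√(-12 + 48) + 8343182492) = √(122*√36 + 8343182492) = √(122*6 + 8343182492) = √(732 + 8343182492) = √8343183224 = 2*√2085795806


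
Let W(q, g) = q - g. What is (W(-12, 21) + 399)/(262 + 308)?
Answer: 61/95 ≈ 0.64211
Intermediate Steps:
(W(-12, 21) + 399)/(262 + 308) = ((-12 - 1*21) + 399)/(262 + 308) = ((-12 - 21) + 399)/570 = (-33 + 399)*(1/570) = 366*(1/570) = 61/95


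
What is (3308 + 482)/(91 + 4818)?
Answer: 3790/4909 ≈ 0.77205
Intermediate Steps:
(3308 + 482)/(91 + 4818) = 3790/4909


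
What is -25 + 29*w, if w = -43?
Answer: -1272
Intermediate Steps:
-25 + 29*w = -25 + 29*(-43) = -25 - 1247 = -1272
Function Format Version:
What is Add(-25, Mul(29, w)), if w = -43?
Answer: -1272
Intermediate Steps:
Add(-25, Mul(29, w)) = Add(-25, Mul(29, -43)) = Add(-25, -1247) = -1272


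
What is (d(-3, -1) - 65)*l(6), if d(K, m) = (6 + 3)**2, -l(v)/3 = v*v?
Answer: -1728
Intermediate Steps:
l(v) = -3*v**2 (l(v) = -3*v*v = -3*v**2)
d(K, m) = 81 (d(K, m) = 9**2 = 81)
(d(-3, -1) - 65)*l(6) = (81 - 65)*(-3*6**2) = 16*(-3*36) = 16*(-108) = -1728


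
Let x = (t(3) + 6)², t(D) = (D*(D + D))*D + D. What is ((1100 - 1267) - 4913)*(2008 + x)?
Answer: -30363160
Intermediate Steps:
t(D) = D + 2*D³ (t(D) = (D*(2*D))*D + D = (2*D²)*D + D = 2*D³ + D = D + 2*D³)
x = 3969 (x = ((3 + 2*3³) + 6)² = ((3 + 2*27) + 6)² = ((3 + 54) + 6)² = (57 + 6)² = 63² = 3969)
((1100 - 1267) - 4913)*(2008 + x) = ((1100 - 1267) - 4913)*(2008 + 3969) = (-167 - 4913)*5977 = -5080*5977 = -30363160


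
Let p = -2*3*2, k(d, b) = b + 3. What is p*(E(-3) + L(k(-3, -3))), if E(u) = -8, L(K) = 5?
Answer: 36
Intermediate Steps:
k(d, b) = 3 + b
p = -12 (p = -6*2 = -12)
p*(E(-3) + L(k(-3, -3))) = -12*(-8 + 5) = -12*(-3) = 36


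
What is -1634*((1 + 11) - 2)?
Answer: -16340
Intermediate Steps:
-1634*((1 + 11) - 2) = -1634*(12 - 2) = -1634*10 = -16340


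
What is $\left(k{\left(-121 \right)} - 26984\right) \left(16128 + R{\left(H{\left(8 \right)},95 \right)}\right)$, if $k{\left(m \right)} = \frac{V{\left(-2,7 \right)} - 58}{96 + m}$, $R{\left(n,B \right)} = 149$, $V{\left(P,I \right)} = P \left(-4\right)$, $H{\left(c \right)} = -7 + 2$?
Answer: $-439186014$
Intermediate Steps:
$H{\left(c \right)} = -5$
$V{\left(P,I \right)} = - 4 P$
$k{\left(m \right)} = - \frac{50}{96 + m}$ ($k{\left(m \right)} = \frac{\left(-4\right) \left(-2\right) - 58}{96 + m} = \frac{8 - 58}{96 + m} = - \frac{50}{96 + m}$)
$\left(k{\left(-121 \right)} - 26984\right) \left(16128 + R{\left(H{\left(8 \right)},95 \right)}\right) = \left(- \frac{50}{96 - 121} - 26984\right) \left(16128 + 149\right) = \left(- \frac{50}{-25} - 26984\right) 16277 = \left(\left(-50\right) \left(- \frac{1}{25}\right) - 26984\right) 16277 = \left(2 - 26984\right) 16277 = \left(-26982\right) 16277 = -439186014$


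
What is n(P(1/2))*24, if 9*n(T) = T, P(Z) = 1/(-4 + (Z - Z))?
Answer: -2/3 ≈ -0.66667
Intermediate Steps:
P(Z) = -1/4 (P(Z) = 1/(-4 + 0) = 1/(-4) = -1/4)
n(T) = T/9
n(P(1/2))*24 = ((1/9)*(-1/4))*24 = -1/36*24 = -2/3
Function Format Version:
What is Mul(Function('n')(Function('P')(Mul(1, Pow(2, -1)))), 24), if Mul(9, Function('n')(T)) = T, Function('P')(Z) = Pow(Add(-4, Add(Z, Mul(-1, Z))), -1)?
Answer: Rational(-2, 3) ≈ -0.66667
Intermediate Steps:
Function('P')(Z) = Rational(-1, 4) (Function('P')(Z) = Pow(Add(-4, 0), -1) = Pow(-4, -1) = Rational(-1, 4))
Function('n')(T) = Mul(Rational(1, 9), T)
Mul(Function('n')(Function('P')(Mul(1, Pow(2, -1)))), 24) = Mul(Mul(Rational(1, 9), Rational(-1, 4)), 24) = Mul(Rational(-1, 36), 24) = Rational(-2, 3)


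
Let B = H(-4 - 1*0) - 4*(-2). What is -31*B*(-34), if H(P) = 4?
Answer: 12648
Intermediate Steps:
B = 12 (B = 4 - 4*(-2) = 4 + 8 = 12)
-31*B*(-34) = -31*12*(-34) = -372*(-34) = 12648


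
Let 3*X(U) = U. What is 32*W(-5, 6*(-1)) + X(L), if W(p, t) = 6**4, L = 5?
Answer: 124421/3 ≈ 41474.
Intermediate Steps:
X(U) = U/3
W(p, t) = 1296
32*W(-5, 6*(-1)) + X(L) = 32*1296 + (1/3)*5 = 41472 + 5/3 = 124421/3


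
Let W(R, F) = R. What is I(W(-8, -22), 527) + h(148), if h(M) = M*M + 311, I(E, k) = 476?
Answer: 22691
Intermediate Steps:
h(M) = 311 + M² (h(M) = M² + 311 = 311 + M²)
I(W(-8, -22), 527) + h(148) = 476 + (311 + 148²) = 476 + (311 + 21904) = 476 + 22215 = 22691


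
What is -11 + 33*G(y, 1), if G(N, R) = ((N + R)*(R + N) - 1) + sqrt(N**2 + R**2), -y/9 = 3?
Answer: 22264 + 33*sqrt(730) ≈ 23156.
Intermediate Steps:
y = -27 (y = -9*3 = -27)
G(N, R) = -1 + (N + R)**2 + sqrt(N**2 + R**2) (G(N, R) = ((N + R)*(N + R) - 1) + sqrt(N**2 + R**2) = ((N + R)**2 - 1) + sqrt(N**2 + R**2) = (-1 + (N + R)**2) + sqrt(N**2 + R**2) = -1 + (N + R)**2 + sqrt(N**2 + R**2))
-11 + 33*G(y, 1) = -11 + 33*(-1 + (-27 + 1)**2 + sqrt((-27)**2 + 1**2)) = -11 + 33*(-1 + (-26)**2 + sqrt(729 + 1)) = -11 + 33*(-1 + 676 + sqrt(730)) = -11 + 33*(675 + sqrt(730)) = -11 + (22275 + 33*sqrt(730)) = 22264 + 33*sqrt(730)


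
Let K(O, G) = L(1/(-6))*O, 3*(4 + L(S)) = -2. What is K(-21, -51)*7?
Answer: 686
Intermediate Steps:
L(S) = -14/3 (L(S) = -4 + (⅓)*(-2) = -4 - ⅔ = -14/3)
K(O, G) = -14*O/3
K(-21, -51)*7 = -14/3*(-21)*7 = 98*7 = 686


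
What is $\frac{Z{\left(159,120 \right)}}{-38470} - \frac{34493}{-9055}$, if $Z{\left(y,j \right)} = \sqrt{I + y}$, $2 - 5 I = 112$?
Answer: $\frac{34493}{9055} - \frac{\sqrt{137}}{38470} \approx 3.809$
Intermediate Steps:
$I = -22$ ($I = \frac{2}{5} - \frac{112}{5} = -22$)
$Z{\left(y,j \right)} = \sqrt{-22 + y}$
$\frac{Z{\left(159,120 \right)}}{-38470} - \frac{34493}{-9055} = \frac{\sqrt{-22 + 159}}{-38470} - \frac{34493}{-9055} = \sqrt{137} \left(- \frac{1}{38470}\right) - - \frac{34493}{9055} = - \frac{\sqrt{137}}{38470} + \frac{34493}{9055} = \frac{34493}{9055} - \frac{\sqrt{137}}{38470}$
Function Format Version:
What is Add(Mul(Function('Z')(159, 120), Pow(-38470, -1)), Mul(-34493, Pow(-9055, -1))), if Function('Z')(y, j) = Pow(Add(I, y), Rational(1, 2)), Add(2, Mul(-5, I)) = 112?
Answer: Add(Rational(34493, 9055), Mul(Rational(-1, 38470), Pow(137, Rational(1, 2)))) ≈ 3.8090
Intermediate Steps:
I = -22 (I = Add(Rational(2, 5), Mul(Rational(-1, 5), 112)) = Add(Rational(2, 5), Rational(-112, 5)) = -22)
Function('Z')(y, j) = Pow(Add(-22, y), Rational(1, 2))
Add(Mul(Function('Z')(159, 120), Pow(-38470, -1)), Mul(-34493, Pow(-9055, -1))) = Add(Mul(Pow(Add(-22, 159), Rational(1, 2)), Pow(-38470, -1)), Mul(-34493, Pow(-9055, -1))) = Add(Mul(Pow(137, Rational(1, 2)), Rational(-1, 38470)), Mul(-34493, Rational(-1, 9055))) = Add(Mul(Rational(-1, 38470), Pow(137, Rational(1, 2))), Rational(34493, 9055)) = Add(Rational(34493, 9055), Mul(Rational(-1, 38470), Pow(137, Rational(1, 2))))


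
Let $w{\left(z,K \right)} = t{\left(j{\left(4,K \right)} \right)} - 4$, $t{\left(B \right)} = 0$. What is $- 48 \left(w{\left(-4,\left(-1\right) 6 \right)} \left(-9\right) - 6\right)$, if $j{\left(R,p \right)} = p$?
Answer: $-1440$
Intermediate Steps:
$w{\left(z,K \right)} = -4$ ($w{\left(z,K \right)} = 0 - 4 = -4$)
$- 48 \left(w{\left(-4,\left(-1\right) 6 \right)} \left(-9\right) - 6\right) = - 48 \left(\left(-4\right) \left(-9\right) - 6\right) = - 48 \left(36 - 6\right) = \left(-48\right) 30 = -1440$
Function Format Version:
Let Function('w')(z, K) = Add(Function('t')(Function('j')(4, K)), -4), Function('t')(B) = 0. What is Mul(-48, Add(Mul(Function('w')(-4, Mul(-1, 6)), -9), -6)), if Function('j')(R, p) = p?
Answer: -1440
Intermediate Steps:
Function('w')(z, K) = -4 (Function('w')(z, K) = Add(0, -4) = -4)
Mul(-48, Add(Mul(Function('w')(-4, Mul(-1, 6)), -9), -6)) = Mul(-48, Add(Mul(-4, -9), -6)) = Mul(-48, Add(36, -6)) = Mul(-48, 30) = -1440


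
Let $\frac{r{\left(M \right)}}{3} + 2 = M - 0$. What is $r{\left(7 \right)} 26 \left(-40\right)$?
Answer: $-15600$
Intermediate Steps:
$r{\left(M \right)} = -6 + 3 M$ ($r{\left(M \right)} = -6 + 3 \left(M - 0\right) = -6 + 3 \left(M + 0\right) = -6 + 3 M$)
$r{\left(7 \right)} 26 \left(-40\right) = \left(-6 + 3 \cdot 7\right) 26 \left(-40\right) = \left(-6 + 21\right) 26 \left(-40\right) = 15 \cdot 26 \left(-40\right) = 390 \left(-40\right) = -15600$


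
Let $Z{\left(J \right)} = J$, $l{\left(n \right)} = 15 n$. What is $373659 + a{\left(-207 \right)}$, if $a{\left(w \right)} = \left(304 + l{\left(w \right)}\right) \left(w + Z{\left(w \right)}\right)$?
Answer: $1533273$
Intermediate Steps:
$a{\left(w \right)} = 2 w \left(304 + 15 w\right)$ ($a{\left(w \right)} = \left(304 + 15 w\right) \left(w + w\right) = \left(304 + 15 w\right) 2 w = 2 w \left(304 + 15 w\right)$)
$373659 + a{\left(-207 \right)} = 373659 + 2 \left(-207\right) \left(304 + 15 \left(-207\right)\right) = 373659 + 2 \left(-207\right) \left(304 - 3105\right) = 373659 + 2 \left(-207\right) \left(-2801\right) = 373659 + 1159614 = 1533273$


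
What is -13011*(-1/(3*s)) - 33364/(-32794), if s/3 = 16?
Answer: 3784975/41424 ≈ 91.372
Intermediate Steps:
s = 48 (s = 3*16 = 48)
-13011*(-1/(3*s)) - 33364/(-32794) = -13011/((1*48)*(-3)) - 33364/(-32794) = -13011/(48*(-3)) - 33364*(-1/32794) = -13011/(-144) + 878/863 = -13011*(-1/144) + 878/863 = 4337/48 + 878/863 = 3784975/41424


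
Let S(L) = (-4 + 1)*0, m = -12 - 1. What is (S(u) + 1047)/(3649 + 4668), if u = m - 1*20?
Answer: 1047/8317 ≈ 0.12589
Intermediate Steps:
m = -13
u = -33 (u = -13 - 1*20 = -13 - 20 = -33)
S(L) = 0 (S(L) = -3*0 = 0)
(S(u) + 1047)/(3649 + 4668) = (0 + 1047)/(3649 + 4668) = 1047/8317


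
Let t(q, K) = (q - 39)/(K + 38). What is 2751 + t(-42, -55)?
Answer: 46848/17 ≈ 2755.8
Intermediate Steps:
t(q, K) = (-39 + q)/(38 + K)
2751 + t(-42, -55) = 2751 + (-39 - 42)/(38 - 55) = 2751 - 81/(-17) = 2751 - 1/17*(-81) = 2751 + 81/17 = 46848/17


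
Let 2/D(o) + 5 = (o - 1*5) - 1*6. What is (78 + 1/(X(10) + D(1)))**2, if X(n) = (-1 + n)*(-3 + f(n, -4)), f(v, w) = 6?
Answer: 989039601/162409 ≈ 6089.8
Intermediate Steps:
D(o) = 2/(-16 + o) (D(o) = 2/(-5 + ((o - 1*5) - 1*6)) = 2/(-5 + ((o - 5) - 6)) = 2/(-5 + ((-5 + o) - 6)) = 2/(-5 + (-11 + o)) = 2/(-16 + o))
X(n) = -3 + 3*n (X(n) = (-1 + n)*(-3 + 6) = (-1 + n)*3 = -3 + 3*n)
(78 + 1/(X(10) + D(1)))**2 = (78 + 1/((-3 + 3*10) + 2/(-16 + 1)))**2 = (78 + 1/((-3 + 30) + 2/(-15)))**2 = (78 + 1/(27 + 2*(-1/15)))**2 = (78 + 1/(27 - 2/15))**2 = (78 + 1/(403/15))**2 = (78 + 15/403)**2 = (31449/403)**2 = 989039601/162409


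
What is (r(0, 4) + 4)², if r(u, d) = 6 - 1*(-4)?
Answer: 196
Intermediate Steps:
r(u, d) = 10 (r(u, d) = 6 + 4 = 10)
(r(0, 4) + 4)² = (10 + 4)² = 14² = 196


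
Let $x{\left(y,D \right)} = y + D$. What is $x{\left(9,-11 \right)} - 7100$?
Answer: $-7102$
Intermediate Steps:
$x{\left(y,D \right)} = D + y$
$x{\left(9,-11 \right)} - 7100 = \left(-11 + 9\right) - 7100 = -2 - 7100 = -7102$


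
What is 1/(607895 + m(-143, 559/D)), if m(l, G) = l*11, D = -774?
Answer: 1/606322 ≈ 1.6493e-6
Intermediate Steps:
m(l, G) = 11*l
1/(607895 + m(-143, 559/D)) = 1/(607895 + 11*(-143)) = 1/(607895 - 1573) = 1/606322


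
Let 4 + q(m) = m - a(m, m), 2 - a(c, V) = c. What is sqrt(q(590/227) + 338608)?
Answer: 3*sqrt(1938676702)/227 ≈ 581.90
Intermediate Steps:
a(c, V) = 2 - c
q(m) = -6 + 2*m (q(m) = -4 + (m - (2 - m)) = -4 + (m + (-2 + m)) = -4 + (-2 + 2*m) = -6 + 2*m)
sqrt(q(590/227) + 338608) = sqrt((-6 + 2*(590/227)) + 338608) = sqrt((-6 + 1180/227) + 338608) = sqrt(-182/227 + 338608) = sqrt(76863834/227) = 3*sqrt(1938676702)/227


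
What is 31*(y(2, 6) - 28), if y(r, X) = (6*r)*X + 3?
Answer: 1457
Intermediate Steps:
y(r, X) = 3 + 6*X*r (y(r, X) = 6*X*r + 3 = 3 + 6*X*r)
31*(y(2, 6) - 28) = 31*((3 + 6*6*2) - 28) = 31*((3 + 72) - 28) = 31*(75 - 28) = 31*47 = 1457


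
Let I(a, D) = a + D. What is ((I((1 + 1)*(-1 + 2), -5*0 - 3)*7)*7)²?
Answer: 2401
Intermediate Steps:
I(a, D) = D + a
((I((1 + 1)*(-1 + 2), -5*0 - 3)*7)*7)² = ((((-5*0 - 3) + (1 + 1)*(-1 + 2))*7)*7)² = ((((0 - 3) + 2*1)*7)*7)² = (((-3 + 2)*7)*7)² = (-1*7*7)² = (-7*7)² = (-49)² = 2401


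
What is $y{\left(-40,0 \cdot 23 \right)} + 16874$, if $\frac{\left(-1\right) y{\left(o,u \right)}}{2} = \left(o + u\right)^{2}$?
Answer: $13674$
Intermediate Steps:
$y{\left(o,u \right)} = - 2 \left(o + u\right)^{2}$
$y{\left(-40,0 \cdot 23 \right)} + 16874 = - 2 \left(-40 + 0 \cdot 23\right)^{2} + 16874 = - 2 \left(-40 + 0\right)^{2} + 16874 = - 2 \left(-40\right)^{2} + 16874 = \left(-2\right) 1600 + 16874 = -3200 + 16874 = 13674$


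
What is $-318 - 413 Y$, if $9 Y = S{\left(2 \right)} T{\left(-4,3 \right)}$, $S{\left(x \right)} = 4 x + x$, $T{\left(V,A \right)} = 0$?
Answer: $-318$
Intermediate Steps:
$S{\left(x \right)} = 5 x$
$Y = 0$ ($Y = \frac{5 \cdot 2 \cdot 0}{9} = \frac{10 \cdot 0}{9} = \frac{1}{9} \cdot 0 = 0$)
$-318 - 413 Y = -318 - 0 = -318 + 0 = -318$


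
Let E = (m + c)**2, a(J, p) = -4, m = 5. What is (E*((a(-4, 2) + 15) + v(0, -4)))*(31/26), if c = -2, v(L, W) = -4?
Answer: 1953/26 ≈ 75.115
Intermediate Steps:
E = 9 (E = (5 - 2)**2 = 3**2 = 9)
(E*((a(-4, 2) + 15) + v(0, -4)))*(31/26) = (9*((-4 + 15) - 4))*(31/26) = (9*(11 - 4))*(31*(1/26)) = (9*7)*(31/26) = 63*(31/26) = 1953/26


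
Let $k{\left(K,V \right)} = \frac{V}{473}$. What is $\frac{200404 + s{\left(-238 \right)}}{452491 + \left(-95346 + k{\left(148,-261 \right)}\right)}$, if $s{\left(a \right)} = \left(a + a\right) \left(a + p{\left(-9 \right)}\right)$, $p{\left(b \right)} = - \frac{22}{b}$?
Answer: $\frac{332608397}{380090979} \approx 0.87508$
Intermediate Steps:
$k{\left(K,V \right)} = \frac{V}{473}$ ($k{\left(K,V \right)} = V \frac{1}{473} = \frac{V}{473}$)
$s{\left(a \right)} = 2 a \left(\frac{22}{9} + a\right)$ ($s{\left(a \right)} = \left(a + a\right) \left(a - \frac{22}{-9}\right) = 2 a \left(a - - \frac{22}{9}\right) = 2 a \left(a + \frac{22}{9}\right) = 2 a \left(\frac{22}{9} + a\right)$)
$\frac{200404 + s{\left(-238 \right)}}{452491 + \left(-95346 + k{\left(148,-261 \right)}\right)} = \frac{200404 + \frac{2}{9} \left(-238\right) \left(22 + 9 \left(-238\right)\right)}{452491 + \left(-95346 + \frac{1}{473} \left(-261\right)\right)} = \frac{200404 + \frac{2}{9} \left(-238\right) \left(22 - 2142\right)}{452491 - \frac{45098919}{473}} = \frac{200404 + \frac{2}{9} \left(-238\right) \left(-2120\right)}{452491 - \frac{45098919}{473}} = \frac{200404 + \frac{1009120}{9}}{\frac{168929324}{473}} = \frac{2812756}{9} \cdot \frac{473}{168929324} = \frac{332608397}{380090979}$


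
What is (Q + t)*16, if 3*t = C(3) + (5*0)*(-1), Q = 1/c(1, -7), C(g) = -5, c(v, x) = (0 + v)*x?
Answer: -608/21 ≈ -28.952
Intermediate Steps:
c(v, x) = v*x
Q = -⅐ (Q = 1/(1*(-7)) = 1/(-7) = -⅐ ≈ -0.14286)
t = -5/3 (t = (-5 + (5*0)*(-1))/3 = (-5 + 0*(-1))/3 = (-5 + 0)/3 = (⅓)*(-5) = -5/3 ≈ -1.6667)
(Q + t)*16 = (-⅐ - 5/3)*16 = -38/21*16 = -608/21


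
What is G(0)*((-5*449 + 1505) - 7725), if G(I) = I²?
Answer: 0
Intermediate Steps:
G(0)*((-5*449 + 1505) - 7725) = 0²*((-5*449 + 1505) - 7725) = 0*((-2245 + 1505) - 7725) = 0*(-740 - 7725) = 0*(-8465) = 0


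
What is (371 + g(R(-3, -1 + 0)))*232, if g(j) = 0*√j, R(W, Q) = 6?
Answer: 86072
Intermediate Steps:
g(j) = 0
(371 + g(R(-3, -1 + 0)))*232 = (371 + 0)*232 = 371*232 = 86072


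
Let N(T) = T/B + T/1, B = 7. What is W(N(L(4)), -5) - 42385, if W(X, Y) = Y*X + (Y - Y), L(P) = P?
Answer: -296855/7 ≈ -42408.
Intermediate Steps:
N(T) = 8*T/7 (N(T) = T/7 + T/1 = T*(1/7) + T*1 = T/7 + T = 8*T/7)
W(X, Y) = X*Y (W(X, Y) = X*Y + 0 = X*Y)
W(N(L(4)), -5) - 42385 = ((8/7)*4)*(-5) - 42385 = (32/7)*(-5) - 42385 = -160/7 - 42385 = -296855/7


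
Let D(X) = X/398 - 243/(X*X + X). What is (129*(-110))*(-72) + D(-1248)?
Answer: 105469386411273/103231648 ≈ 1.0217e+6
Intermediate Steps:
D(X) = -243/(X + X**2) + X/398 (D(X) = X*(1/398) - 243/(X**2 + X) = X/398 - 243/(X + X**2) = -243/(X + X**2) + X/398)
(129*(-110))*(-72) + D(-1248) = (129*(-110))*(-72) + (1/398)*(-96714 + (-1248)**2 + (-1248)**3)/(-1248*(1 - 1248)) = -14190*(-72) + (1/398)*(-1/1248)*(-96714 + 1557504 - 1943764992)/(-1247) = 1021680 + (1/398)*(-1/1248)*(-1/1247)*(-1942304202) = 1021680 - 323717367/103231648 = 105469386411273/103231648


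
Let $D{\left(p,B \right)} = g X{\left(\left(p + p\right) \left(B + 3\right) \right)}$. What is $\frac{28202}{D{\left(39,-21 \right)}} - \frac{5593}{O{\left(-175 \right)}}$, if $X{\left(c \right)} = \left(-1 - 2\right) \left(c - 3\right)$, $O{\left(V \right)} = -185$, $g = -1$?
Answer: $\frac{18390683}{780885} \approx 23.551$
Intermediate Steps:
$X{\left(c \right)} = 9 - 3 c$ ($X{\left(c \right)} = - 3 \left(-3 + c\right) = 9 - 3 c$)
$D{\left(p,B \right)} = -9 + 6 p \left(3 + B\right)$ ($D{\left(p,B \right)} = - (9 - 3 \left(p + p\right) \left(B + 3\right)) = - (9 - 3 \cdot 2 p \left(3 + B\right)) = - (9 - 6 p \left(3 + B\right)) = -9 + 6 p \left(3 + B\right)$)
$\frac{28202}{D{\left(39,-21 \right)}} - \frac{5593}{O{\left(-175 \right)}} = \frac{28202}{-9 + 6 \cdot 39 \left(3 - 21\right)} - \frac{5593}{-185} = \frac{28202}{-9 + 6 \cdot 39 \left(-18\right)} - - \frac{5593}{185} = \frac{28202}{-9 - 4212} + \frac{5593}{185} = \frac{28202}{-4221} + \frac{5593}{185} = 28202 \left(- \frac{1}{4221}\right) + \frac{5593}{185} = - \frac{28202}{4221} + \frac{5593}{185} = \frac{18390683}{780885}$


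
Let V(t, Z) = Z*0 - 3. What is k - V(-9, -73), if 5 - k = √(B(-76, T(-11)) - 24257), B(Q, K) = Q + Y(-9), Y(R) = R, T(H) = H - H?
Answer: 8 - I*√24342 ≈ 8.0 - 156.02*I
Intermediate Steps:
T(H) = 0
V(t, Z) = -3 (V(t, Z) = 0 - 3 = -3)
B(Q, K) = -9 + Q (B(Q, K) = Q - 9 = -9 + Q)
k = 5 - I*√24342 (k = 5 - √((-9 - 76) - 24257) = 5 - √(-85 - 24257) = 5 - √(-24342) = 5 - I*√24342 ≈ 5.0 - 156.02*I)
k - V(-9, -73) = (5 - I*√24342) - 1*(-3) = (5 - I*√24342) + 3 = 8 - I*√24342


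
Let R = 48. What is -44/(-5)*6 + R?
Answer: 504/5 ≈ 100.80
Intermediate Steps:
-44/(-5)*6 + R = -44/(-5)*6 + 48 = -44*(-⅕)*6 + 48 = (44/5)*6 + 48 = 264/5 + 48 = 504/5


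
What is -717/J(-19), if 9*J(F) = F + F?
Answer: 6453/38 ≈ 169.82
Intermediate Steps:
J(F) = 2*F/9 (J(F) = (F + F)/9 = (2*F)/9 = 2*F/9)
-717/J(-19) = -717/((2/9)*(-19)) = -717/(-38/9) = -717*(-9/38) = 6453/38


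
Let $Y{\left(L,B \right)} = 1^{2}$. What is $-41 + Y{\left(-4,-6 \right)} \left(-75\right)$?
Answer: $-116$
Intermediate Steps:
$Y{\left(L,B \right)} = 1$
$-41 + Y{\left(-4,-6 \right)} \left(-75\right) = -41 + 1 \left(-75\right) = -41 - 75 = -116$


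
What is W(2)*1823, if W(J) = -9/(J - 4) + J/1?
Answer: 23699/2 ≈ 11850.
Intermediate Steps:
W(J) = J - 9/(-4 + J) (W(J) = -9/(-4 + J) + J*1 = -9/(-4 + J) + J = J - 9/(-4 + J))
W(2)*1823 = ((-9 + 2² - 4*2)/(-4 + 2))*1823 = ((-9 + 4 - 8)/(-2))*1823 = -½*(-13)*1823 = (13/2)*1823 = 23699/2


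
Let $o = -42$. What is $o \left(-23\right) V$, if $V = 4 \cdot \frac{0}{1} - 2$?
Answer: $-1932$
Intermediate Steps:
$V = -2$ ($V = 4 \cdot 0 \cdot 1 - 2 = 4 \cdot 0 - 2 = 0 - 2 = -2$)
$o \left(-23\right) V = \left(-42\right) \left(-23\right) \left(-2\right) = 966 \left(-2\right) = -1932$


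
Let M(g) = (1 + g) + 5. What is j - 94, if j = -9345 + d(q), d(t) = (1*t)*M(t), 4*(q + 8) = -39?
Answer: -147687/16 ≈ -9230.4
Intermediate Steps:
q = -71/4 (q = -8 + (1/4)*(-39) = -8 - 39/4 = -71/4 ≈ -17.750)
M(g) = 6 + g
d(t) = t*(6 + t) (d(t) = (1*t)*(6 + t) = t*(6 + t))
j = -146183/16 (j = -9345 - 71*(6 - 71/4)/4 = -9345 - 71/4*(-47/4) = -9345 + 3337/16 = -146183/16 ≈ -9136.4)
j - 94 = -146183/16 - 94 = -147687/16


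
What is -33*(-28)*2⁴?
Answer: 14784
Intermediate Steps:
-33*(-28)*2⁴ = 924*16 = 14784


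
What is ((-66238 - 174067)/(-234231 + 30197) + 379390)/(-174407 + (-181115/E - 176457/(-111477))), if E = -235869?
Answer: -678460636331462265615/311885716468354880434 ≈ -2.1754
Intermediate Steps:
((-66238 - 174067)/(-234231 + 30197) + 379390)/(-174407 + (-181115/E - 176457/(-111477))) = ((-66238 - 174067)/(-234231 + 30197) + 379390)/(-174407 + (-181115/(-235869) - 176457/(-111477))) = (-240305/(-204034) + 379390)/(-174407 + (-181115*(-1/235869) - 176457*(-1/111477))) = (-240305*(-1/204034) + 379390)/(-174407 + (181115/235869 + 58819/37159)) = (240305/204034 + 379390)/(-174407 + 20603630996/8764656171) = 77408699565/(204034*(-1528596785184601/8764656171)) = (77408699565/204034)*(-8764656171/1528596785184601) = -678460636331462265615/311885716468354880434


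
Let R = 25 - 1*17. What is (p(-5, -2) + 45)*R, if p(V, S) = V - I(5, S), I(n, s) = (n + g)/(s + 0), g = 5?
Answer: 360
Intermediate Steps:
I(n, s) = (5 + n)/s (I(n, s) = (n + 5)/(s + 0) = (5 + n)/s)
R = 8 (R = 25 - 17 = 8)
p(V, S) = V - 10/S (p(V, S) = V - (5 + 5)/S = V - 10/S)
(p(-5, -2) + 45)*R = ((-5 - 10/(-2)) + 45)*8 = ((-5 - 10*(-½)) + 45)*8 = ((-5 + 5) + 45)*8 = (0 + 45)*8 = 45*8 = 360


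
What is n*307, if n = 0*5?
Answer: 0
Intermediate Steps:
n = 0
n*307 = 0*307 = 0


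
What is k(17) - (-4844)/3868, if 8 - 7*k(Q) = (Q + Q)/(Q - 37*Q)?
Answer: 292801/121842 ≈ 2.4031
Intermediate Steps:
k(Q) = 145/126 (k(Q) = 8/7 - (Q + Q)/(7*(Q - 37*Q)) = 8/7 - 2*Q/(7*((-36*Q))) = 8/7 - 2*Q*(-1/(36*Q))/7 = 8/7 - ⅐*(-1/18) = 8/7 + 1/126 = 145/126)
k(17) - (-4844)/3868 = 145/126 - (-4844)/3868 = 145/126 - 1*(-1211/967) = 145/126 + 1211/967 = 292801/121842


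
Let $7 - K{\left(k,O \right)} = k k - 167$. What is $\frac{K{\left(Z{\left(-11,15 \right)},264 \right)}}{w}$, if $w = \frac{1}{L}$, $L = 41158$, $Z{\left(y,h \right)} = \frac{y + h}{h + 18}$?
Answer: $\frac{7798206260}{1089} \approx 7.1609 \cdot 10^{6}$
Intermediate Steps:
$Z{\left(y,h \right)} = \frac{h + y}{18 + h}$
$K{\left(k,O \right)} = 174 - k^{2}$ ($K{\left(k,O \right)} = 7 - \left(k k - 167\right) = 7 - \left(k^{2} - 167\right) = 7 - \left(-167 + k^{2}\right) = 174 - k^{2}$)
$w = \frac{1}{41158} \approx 2.4297 \cdot 10^{-5}$
$\frac{K{\left(Z{\left(-11,15 \right)},264 \right)}}{w} = \left(174 - \left(\frac{15 - 11}{18 + 15}\right)^{2}\right) \frac{1}{\frac{1}{41158}} = \left(174 - \left(\frac{1}{33} \cdot 4\right)^{2}\right) 41158 = \left(174 - \left(\frac{4}{33}\right)^{2}\right) 41158 = \left(174 - \frac{16}{1089}\right) 41158 = \frac{189470}{1089} \cdot 41158 = \frac{7798206260}{1089}$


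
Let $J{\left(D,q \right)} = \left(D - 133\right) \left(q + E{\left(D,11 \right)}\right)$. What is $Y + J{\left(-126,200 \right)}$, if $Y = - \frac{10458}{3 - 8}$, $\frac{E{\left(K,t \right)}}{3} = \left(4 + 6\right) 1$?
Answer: $- \frac{287392}{5} \approx -57478.0$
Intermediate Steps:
$E{\left(K,t \right)} = 30$ ($E{\left(K,t \right)} = 3 \left(4 + 6\right) 1 = 3 \cdot 10 \cdot 1 = 3 \cdot 10 = 30$)
$J{\left(D,q \right)} = \left(-133 + D\right) \left(30 + q\right)$ ($J{\left(D,q \right)} = \left(D - 133\right) \left(q + 30\right) = \left(-133 + D\right) \left(30 + q\right)$)
$Y = \frac{10458}{5}$ ($Y = - \frac{10458}{3 - 8} = - \frac{10458}{-5} = \left(-10458\right) \left(- \frac{1}{5}\right) = \frac{10458}{5} \approx 2091.6$)
$Y + J{\left(-126,200 \right)} = \frac{10458}{5} - 59570 = - \frac{287392}{5}$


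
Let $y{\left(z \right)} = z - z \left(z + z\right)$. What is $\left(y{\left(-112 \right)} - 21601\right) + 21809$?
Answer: $-24992$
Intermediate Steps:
$y{\left(z \right)} = z - 2 z^{2}$ ($y{\left(z \right)} = z - z 2 z = z - 2 z^{2}$)
$\left(y{\left(-112 \right)} - 21601\right) + 21809 = \left(- 112 \left(1 - -224\right) - 21601\right) + 21809 = \left(- 112 \left(1 + 224\right) - 21601\right) + 21809 = \left(\left(-112\right) 225 - 21601\right) + 21809 = \left(-25200 - 21601\right) + 21809 = -46801 + 21809 = -24992$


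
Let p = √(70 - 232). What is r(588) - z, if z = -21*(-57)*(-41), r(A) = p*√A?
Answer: 49077 + 126*I*√6 ≈ 49077.0 + 308.64*I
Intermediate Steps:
p = 9*I*√2 (p = √(-162) = 9*I*√2 ≈ 12.728*I)
r(A) = 9*I*√2*√A (r(A) = (9*I*√2)*√A = 9*I*√2*√A)
z = -49077 (z = 1197*(-41) = -49077)
r(588) - z = 9*I*√2*√588 - 1*(-49077) = 9*I*√2*(14*√3) + 49077 = 126*I*√6 + 49077 = 49077 + 126*I*√6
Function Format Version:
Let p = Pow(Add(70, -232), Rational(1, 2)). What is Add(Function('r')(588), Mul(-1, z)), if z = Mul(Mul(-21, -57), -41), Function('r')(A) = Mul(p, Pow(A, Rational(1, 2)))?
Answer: Add(49077, Mul(126, I, Pow(6, Rational(1, 2)))) ≈ Add(49077., Mul(308.64, I))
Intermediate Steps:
p = Mul(9, I, Pow(2, Rational(1, 2))) (p = Pow(-162, Rational(1, 2)) = Mul(9, I, Pow(2, Rational(1, 2))) ≈ Mul(12.728, I))
Function('r')(A) = Mul(9, I, Pow(2, Rational(1, 2)), Pow(A, Rational(1, 2))) (Function('r')(A) = Mul(Mul(9, I, Pow(2, Rational(1, 2))), Pow(A, Rational(1, 2))) = Mul(9, I, Pow(2, Rational(1, 2)), Pow(A, Rational(1, 2))))
z = -49077 (z = Mul(1197, -41) = -49077)
Add(Function('r')(588), Mul(-1, z)) = Add(Mul(9, I, Pow(2, Rational(1, 2)), Pow(588, Rational(1, 2))), Mul(-1, -49077)) = Add(Mul(9, I, Pow(2, Rational(1, 2)), Mul(14, Pow(3, Rational(1, 2)))), 49077) = Add(Mul(126, I, Pow(6, Rational(1, 2))), 49077) = Add(49077, Mul(126, I, Pow(6, Rational(1, 2))))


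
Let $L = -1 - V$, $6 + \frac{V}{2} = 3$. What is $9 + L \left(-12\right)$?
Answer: $-51$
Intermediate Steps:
$V = -6$ ($V = -12 + 2 \cdot 3 = -12 + 6 = -6$)
$L = 5$ ($L = -1 - -6 = -1 + 6 = 5$)
$9 + L \left(-12\right) = 9 + 5 \left(-12\right) = 9 - 60 = -51$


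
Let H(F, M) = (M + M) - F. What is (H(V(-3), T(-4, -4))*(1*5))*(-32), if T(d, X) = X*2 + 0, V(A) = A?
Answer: 2080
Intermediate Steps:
T(d, X) = 2*X (T(d, X) = 2*X + 0 = 2*X)
H(F, M) = -F + 2*M (H(F, M) = 2*M - F = -F + 2*M)
(H(V(-3), T(-4, -4))*(1*5))*(-32) = ((-1*(-3) + 2*(2*(-4)))*(1*5))*(-32) = ((3 + 2*(-8))*5)*(-32) = ((3 - 16)*5)*(-32) = -13*5*(-32) = -65*(-32) = 2080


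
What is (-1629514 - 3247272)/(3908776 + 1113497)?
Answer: -4876786/5022273 ≈ -0.97103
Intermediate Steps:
(-1629514 - 3247272)/(3908776 + 1113497) = -4876786/5022273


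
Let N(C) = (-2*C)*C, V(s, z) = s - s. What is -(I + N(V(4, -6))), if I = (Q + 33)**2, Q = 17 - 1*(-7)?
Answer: -3249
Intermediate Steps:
Q = 24 (Q = 17 + 7 = 24)
V(s, z) = 0
N(C) = -2*C**2
I = 3249 (I = (24 + 33)**2 = 57**2 = 3249)
-(I + N(V(4, -6))) = -(3249 - 2*0**2) = -(3249 - 2*0) = -(3249 + 0) = -1*3249 = -3249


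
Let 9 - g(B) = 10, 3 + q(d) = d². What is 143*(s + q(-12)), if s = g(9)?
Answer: 20020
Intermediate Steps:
q(d) = -3 + d²
g(B) = -1 (g(B) = 9 - 1*10 = 9 - 10 = -1)
s = -1
143*(s + q(-12)) = 143*(-1 + (-3 + (-12)²)) = 143*(-1 + (-3 + 144)) = 143*(-1 + 141) = 143*140 = 20020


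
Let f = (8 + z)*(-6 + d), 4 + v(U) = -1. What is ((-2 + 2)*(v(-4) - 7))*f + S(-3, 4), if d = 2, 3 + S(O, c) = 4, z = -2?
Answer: 1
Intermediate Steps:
v(U) = -5 (v(U) = -4 - 1 = -5)
S(O, c) = 1 (S(O, c) = -3 + 4 = 1)
f = -24 (f = (8 - 2)*(-6 + 2) = 6*(-4) = -24)
((-2 + 2)*(v(-4) - 7))*f + S(-3, 4) = ((-2 + 2)*(-5 - 7))*(-24) + 1 = (0*(-12))*(-24) + 1 = 0*(-24) + 1 = 0 + 1 = 1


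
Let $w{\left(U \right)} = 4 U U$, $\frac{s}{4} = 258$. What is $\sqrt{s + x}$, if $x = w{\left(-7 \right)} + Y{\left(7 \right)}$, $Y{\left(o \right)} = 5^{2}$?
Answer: $\sqrt{1253} \approx 35.398$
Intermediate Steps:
$s = 1032$ ($s = 4 \cdot 258 = 1032$)
$Y{\left(o \right)} = 25$
$w{\left(U \right)} = 4 U^{2}$
$x = 221$ ($x = 4 \left(-7\right)^{2} + 25 = 4 \cdot 49 + 25 = 196 + 25 = 221$)
$\sqrt{s + x} = \sqrt{1032 + 221} = \sqrt{1253}$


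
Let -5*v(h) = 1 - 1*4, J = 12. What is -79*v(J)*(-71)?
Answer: 16827/5 ≈ 3365.4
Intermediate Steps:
v(h) = ⅗ (v(h) = -(1 - 1*4)/5 = -(1 - 4)/5 = -⅕*(-3) = ⅗)
-79*v(J)*(-71) = -79*⅗*(-71) = -237/5*(-71) = 16827/5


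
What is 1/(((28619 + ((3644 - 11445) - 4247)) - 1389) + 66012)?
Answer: 1/81194 ≈ 1.2316e-5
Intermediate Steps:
1/(((28619 + ((3644 - 11445) - 4247)) - 1389) + 66012) = 1/(((28619 + (-7801 - 4247)) - 1389) + 66012) = 1/(((28619 - 12048) - 1389) + 66012) = 1/((16571 - 1389) + 66012) = 1/(15182 + 66012) = 1/81194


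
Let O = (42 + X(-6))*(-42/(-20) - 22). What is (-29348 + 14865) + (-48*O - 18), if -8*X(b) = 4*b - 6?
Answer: 145997/5 ≈ 29199.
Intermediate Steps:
X(b) = 3/4 - b/2 (X(b) = -(4*b - 6)/8 = -(-6 + 4*b)/8 = 3/4 - b/2)
O = -36417/40 (O = (42 + (3/4 - 1/2*(-6)))*(-42/(-20) - 22) = (42 + (3/4 + 3))*(-42*(-1/20) - 22) = (42 + 15/4)*(21/10 - 22) = (183/4)*(-199/10) = -36417/40 ≈ -910.42)
(-29348 + 14865) + (-48*O - 18) = (-29348 + 14865) + (-48*(-36417/40) - 18) = -14483 + (218502/5 - 18) = -14483 + 218412/5 = 145997/5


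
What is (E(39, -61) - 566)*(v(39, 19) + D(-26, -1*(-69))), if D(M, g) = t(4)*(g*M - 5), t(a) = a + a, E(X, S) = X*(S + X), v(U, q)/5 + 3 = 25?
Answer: 20337568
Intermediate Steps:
v(U, q) = 110 (v(U, q) = -15 + 5*25 = -15 + 125 = 110)
t(a) = 2*a
D(M, g) = -40 + 8*M*g (D(M, g) = (2*4)*(g*M - 5) = 8*(M*g - 5) = 8*(-5 + M*g) = -40 + 8*M*g)
(E(39, -61) - 566)*(v(39, 19) + D(-26, -1*(-69))) = (39*(-61 + 39) - 566)*(110 + (-40 + 8*(-26)*(-1*(-69)))) = (39*(-22) - 566)*(110 + (-40 + 8*(-26)*69)) = (-858 - 566)*(110 + (-40 - 14352)) = -1424*(110 - 14392) = -1424*(-14282) = 20337568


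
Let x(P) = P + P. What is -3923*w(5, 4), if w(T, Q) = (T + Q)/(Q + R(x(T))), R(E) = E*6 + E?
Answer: -35307/74 ≈ -477.12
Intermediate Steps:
x(P) = 2*P
R(E) = 7*E (R(E) = 6*E + E = 7*E)
w(T, Q) = (Q + T)/(Q + 14*T) (w(T, Q) = (T + Q)/(Q + 7*(2*T)) = (Q + T)/(Q + 14*T))
-3923*w(5, 4) = -3923*(4 + 5)/(4 + 14*5) = -3923*9/(4 + 70) = -3923*9/74 = -35307/74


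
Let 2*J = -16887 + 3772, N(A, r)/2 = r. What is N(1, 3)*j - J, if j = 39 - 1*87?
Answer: 12539/2 ≈ 6269.5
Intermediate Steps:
N(A, r) = 2*r
j = -48 (j = 39 - 87 = -48)
J = -13115/2 (J = (-16887 + 3772)/2 = (½)*(-13115) = -13115/2 ≈ -6557.5)
N(1, 3)*j - J = (2*3)*(-48) - 1*(-13115/2) = 6*(-48) + 13115/2 = -288 + 13115/2 = 12539/2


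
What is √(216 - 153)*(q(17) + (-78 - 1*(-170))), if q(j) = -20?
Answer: 216*√7 ≈ 571.48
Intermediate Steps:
√(216 - 153)*(q(17) + (-78 - 1*(-170))) = √(216 - 153)*(-20 + (-78 - 1*(-170))) = √63*(-20 + (-78 + 170)) = (3*√7)*(-20 + 92) = (3*√7)*72 = 216*√7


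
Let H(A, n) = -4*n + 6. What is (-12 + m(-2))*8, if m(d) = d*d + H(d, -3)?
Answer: 80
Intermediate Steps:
H(A, n) = 6 - 4*n
m(d) = 18 + d² (m(d) = d*d + (6 - 4*(-3)) = d² + (6 + 12) = d² + 18 = 18 + d²)
(-12 + m(-2))*8 = (-12 + (18 + (-2)²))*8 = (-12 + (18 + 4))*8 = (-12 + 22)*8 = 10*8 = 80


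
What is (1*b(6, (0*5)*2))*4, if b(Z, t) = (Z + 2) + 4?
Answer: 48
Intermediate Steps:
b(Z, t) = 6 + Z (b(Z, t) = (2 + Z) + 4 = 6 + Z)
(1*b(6, (0*5)*2))*4 = (1*(6 + 6))*4 = (1*12)*4 = 12*4 = 48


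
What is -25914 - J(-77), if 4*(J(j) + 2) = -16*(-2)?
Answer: -25920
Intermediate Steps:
J(j) = 6 (J(j) = -2 + (-16*(-2))/4 = -2 + (¼)*32 = -2 + 8 = 6)
-25914 - J(-77) = -25914 - 1*6 = -25914 - 6 = -25920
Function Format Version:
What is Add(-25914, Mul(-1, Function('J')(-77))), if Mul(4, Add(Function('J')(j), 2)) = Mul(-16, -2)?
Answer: -25920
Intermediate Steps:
Function('J')(j) = 6 (Function('J')(j) = Add(-2, Mul(Rational(1, 4), Mul(-16, -2))) = Add(-2, Mul(Rational(1, 4), 32)) = Add(-2, 8) = 6)
Add(-25914, Mul(-1, Function('J')(-77))) = Add(-25914, Mul(-1, 6)) = Add(-25914, -6) = -25920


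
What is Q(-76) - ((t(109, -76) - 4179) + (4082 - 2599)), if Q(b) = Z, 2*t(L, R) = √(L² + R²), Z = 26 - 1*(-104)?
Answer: 2826 - √17657/2 ≈ 2759.6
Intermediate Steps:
Z = 130 (Z = 26 + 104 = 130)
t(L, R) = √(L² + R²)/2
Q(b) = 130
Q(-76) - ((t(109, -76) - 4179) + (4082 - 2599)) = 130 - ((√(109² + (-76)²)/2 - 4179) + (4082 - 2599)) = 130 - ((√(11881 + 5776)/2 - 4179) + 1483) = 130 - ((√17657/2 - 4179) + 1483) = 130 - ((-4179 + √17657/2) + 1483) = 130 - (-2696 + √17657/2) = 130 + (2696 - √17657/2) = 2826 - √17657/2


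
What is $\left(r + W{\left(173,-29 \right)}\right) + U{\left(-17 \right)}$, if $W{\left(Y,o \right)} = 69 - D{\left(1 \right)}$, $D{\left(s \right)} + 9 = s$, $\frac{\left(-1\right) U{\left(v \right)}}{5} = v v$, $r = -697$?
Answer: $-2065$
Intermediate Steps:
$U{\left(v \right)} = - 5 v^{2}$ ($U{\left(v \right)} = - 5 v v = - 5 v^{2}$)
$D{\left(s \right)} = -9 + s$
$W{\left(Y,o \right)} = 77$ ($W{\left(Y,o \right)} = 69 - \left(-9 + 1\right) = 69 - -8 = 69 + 8 = 77$)
$\left(r + W{\left(173,-29 \right)}\right) + U{\left(-17 \right)} = \left(-697 + 77\right) - 5 \left(-17\right)^{2} = -620 - 1445 = -2065$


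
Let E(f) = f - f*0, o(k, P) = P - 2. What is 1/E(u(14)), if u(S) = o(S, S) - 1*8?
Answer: 1/4 ≈ 0.25000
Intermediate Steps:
o(k, P) = -2 + P
u(S) = -10 + S (u(S) = (-2 + S) - 1*8 = (-2 + S) - 8 = -10 + S)
E(f) = f (E(f) = f - 1*0 = f + 0 = f)
1/E(u(14)) = 1/(-10 + 14) = 1/4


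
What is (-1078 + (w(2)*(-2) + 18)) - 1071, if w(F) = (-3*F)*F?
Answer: -2107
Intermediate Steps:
w(F) = -3*F²
(-1078 + (w(2)*(-2) + 18)) - 1071 = (-1078 + (-3*2²*(-2) + 18)) - 1071 = (-1078 + (-3*4*(-2) + 18)) - 1071 = (-1078 + (-12*(-2) + 18)) - 1071 = (-1078 + (24 + 18)) - 1071 = (-1078 + 42) - 1071 = -1036 - 1071 = -2107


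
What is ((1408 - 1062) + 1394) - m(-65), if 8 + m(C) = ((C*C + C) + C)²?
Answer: -16767277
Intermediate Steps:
m(C) = -8 + (C² + 2*C)² (m(C) = -8 + ((C*C + C) + C)² = -8 + ((C² + C) + C)² = -8 + ((C + C²) + C)² = -8 + (C² + 2*C)²)
((1408 - 1062) + 1394) - m(-65) = ((1408 - 1062) + 1394) - (-8 + (-65)²*(2 - 65)²) = (346 + 1394) - (-8 + 4225*(-63)²) = 1740 - (-8 + 4225*3969) = 1740 - (-8 + 16769025) = 1740 - 1*16769017 = 1740 - 16769017 = -16767277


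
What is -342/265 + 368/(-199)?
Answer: -165578/52735 ≈ -3.1398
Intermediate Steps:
-342/265 + 368/(-199) = -342*1/265 + 368*(-1/199) = -342/265 - 368/199 = -165578/52735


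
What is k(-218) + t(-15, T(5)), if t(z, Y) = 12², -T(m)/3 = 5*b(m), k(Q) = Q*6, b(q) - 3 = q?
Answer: -1164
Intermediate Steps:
b(q) = 3 + q
k(Q) = 6*Q
T(m) = -45 - 15*m (T(m) = -15*(3 + m) = -3*(15 + 5*m) = -45 - 15*m)
t(z, Y) = 144
k(-218) + t(-15, T(5)) = 6*(-218) + 144 = -1308 + 144 = -1164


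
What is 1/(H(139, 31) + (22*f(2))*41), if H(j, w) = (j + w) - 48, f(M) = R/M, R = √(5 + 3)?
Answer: -61/806162 + 451*√2/806162 ≈ 0.00071550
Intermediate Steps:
R = 2*√2 (R = √8 = 2*√2 ≈ 2.8284)
f(M) = 2*√2/M (f(M) = (2*√2)/M = 2*√2/M)
H(j, w) = -48 + j + w
1/(H(139, 31) + (22*f(2))*41) = 1/((-48 + 139 + 31) + (22*(2*√2/2))*41) = 1/(122 + (22*(2*√2*(½)))*41) = 1/(122 + (22*√2)*41) = 1/(122 + 902*√2)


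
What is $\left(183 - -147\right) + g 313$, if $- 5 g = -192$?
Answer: $\frac{61746}{5} \approx 12349.0$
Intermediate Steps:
$g = \frac{192}{5}$ ($g = \left(- \frac{1}{5}\right) \left(-192\right) = \frac{192}{5} \approx 38.4$)
$\left(183 - -147\right) + g 313 = \left(183 - -147\right) + \frac{192}{5} \cdot 313 = \left(183 + 147\right) + \frac{60096}{5} = 330 + \frac{60096}{5} = \frac{61746}{5}$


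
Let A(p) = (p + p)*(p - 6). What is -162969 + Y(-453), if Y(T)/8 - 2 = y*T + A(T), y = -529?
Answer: 5080975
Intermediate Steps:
A(p) = 2*p*(-6 + p) (A(p) = (2*p)*(-6 + p) = 2*p*(-6 + p))
Y(T) = 16 - 4232*T + 16*T*(-6 + T) (Y(T) = 16 + 8*(-529*T + 2*T*(-6 + T)) = 16 + (-4232*T + 16*T*(-6 + T)) = 16 - 4232*T + 16*T*(-6 + T))
-162969 + Y(-453) = -162969 + (16 - 4328*(-453) + 16*(-453)**2) = -162969 + (16 + 1960584 + 16*205209) = -162969 + (16 + 1960584 + 3283344) = -162969 + 5243944 = 5080975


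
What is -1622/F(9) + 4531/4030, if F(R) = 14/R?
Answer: -29383253/28210 ≈ -1041.6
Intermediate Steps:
-1622/F(9) + 4531/4030 = -1622/(14/9) + 4531/4030 = -1622/(14*(⅑)) + 4531*(1/4030) = -1622/14/9 + 4531/4030 = -1622*9/14 + 4531/4030 = -7299/7 + 4531/4030 = -29383253/28210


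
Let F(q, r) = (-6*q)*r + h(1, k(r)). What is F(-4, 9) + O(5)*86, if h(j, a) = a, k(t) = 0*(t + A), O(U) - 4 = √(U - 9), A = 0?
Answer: 560 + 172*I ≈ 560.0 + 172.0*I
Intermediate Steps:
O(U) = 4 + √(-9 + U) (O(U) = 4 + √(U - 9) = 4 + √(-9 + U))
k(t) = 0 (k(t) = 0*(t + 0) = 0*t = 0)
F(q, r) = -6*q*r (F(q, r) = (-6*q)*r + 0 = -6*q*r + 0 = -6*q*r)
F(-4, 9) + O(5)*86 = -6*(-4)*9 + (4 + √(-9 + 5))*86 = 216 + (4 + √(-4))*86 = 216 + (4 + 2*I)*86 = 216 + (344 + 172*I) = 560 + 172*I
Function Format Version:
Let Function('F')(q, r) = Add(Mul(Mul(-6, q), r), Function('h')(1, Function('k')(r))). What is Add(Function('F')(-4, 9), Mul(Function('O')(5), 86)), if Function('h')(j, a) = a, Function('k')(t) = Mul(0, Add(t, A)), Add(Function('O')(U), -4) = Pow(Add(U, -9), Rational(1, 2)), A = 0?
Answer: Add(560, Mul(172, I)) ≈ Add(560.00, Mul(172.00, I))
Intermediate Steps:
Function('O')(U) = Add(4, Pow(Add(-9, U), Rational(1, 2))) (Function('O')(U) = Add(4, Pow(Add(U, -9), Rational(1, 2))) = Add(4, Pow(Add(-9, U), Rational(1, 2))))
Function('k')(t) = 0 (Function('k')(t) = Mul(0, Add(t, 0)) = Mul(0, t) = 0)
Function('F')(q, r) = Mul(-6, q, r) (Function('F')(q, r) = Add(Mul(Mul(-6, q), r), 0) = Add(Mul(-6, q, r), 0) = Mul(-6, q, r))
Add(Function('F')(-4, 9), Mul(Function('O')(5), 86)) = Add(Mul(-6, -4, 9), Mul(Add(4, Pow(Add(-9, 5), Rational(1, 2))), 86)) = Add(216, Mul(Add(4, Pow(-4, Rational(1, 2))), 86)) = Add(216, Mul(Add(4, Mul(2, I)), 86)) = Add(216, Add(344, Mul(172, I))) = Add(560, Mul(172, I))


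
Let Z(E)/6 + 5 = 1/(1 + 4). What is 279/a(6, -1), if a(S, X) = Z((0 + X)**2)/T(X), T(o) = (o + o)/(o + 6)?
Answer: 31/8 ≈ 3.8750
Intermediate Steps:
T(o) = 2*o/(6 + o) (T(o) = (2*o)/(6 + o) = 2*o/(6 + o))
Z(E) = -144/5 (Z(E) = -30 + 6/(1 + 4) = -30 + 6/5 = -144/5)
a(S, X) = -72*(6 + X)/(5*X) (a(S, X) = -144*(6 + X)/(2*X)/5 = -72*(6 + X)/(5*X))
279/a(6, -1) = 279/(((72/5)*(-6 - 1*(-1))/(-1))) = 279/(((72/5)*(-1)*(-6 + 1))) = 279/(((72/5)*(-1)*(-5))) = 279/72 = 279*(1/72) = 31/8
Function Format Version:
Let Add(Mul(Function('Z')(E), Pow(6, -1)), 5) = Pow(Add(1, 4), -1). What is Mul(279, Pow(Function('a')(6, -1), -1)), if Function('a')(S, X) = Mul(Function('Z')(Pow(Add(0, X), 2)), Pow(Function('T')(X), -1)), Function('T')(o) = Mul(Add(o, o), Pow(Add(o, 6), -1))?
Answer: Rational(31, 8) ≈ 3.8750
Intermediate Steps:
Function('T')(o) = Mul(2, o, Pow(Add(6, o), -1)) (Function('T')(o) = Mul(Mul(2, o), Pow(Add(6, o), -1)) = Mul(2, o, Pow(Add(6, o), -1)))
Function('Z')(E) = Rational(-144, 5) (Function('Z')(E) = Add(-30, Mul(6, Pow(Add(1, 4), -1))) = Add(-30, Mul(6, Pow(5, -1))) = Add(-30, Mul(6, Rational(1, 5))) = Add(-30, Rational(6, 5)) = Rational(-144, 5))
Function('a')(S, X) = Mul(Rational(-72, 5), Pow(X, -1), Add(6, X)) (Function('a')(S, X) = Mul(Rational(-144, 5), Pow(Mul(2, X, Pow(Add(6, X), -1)), -1)) = Mul(Rational(-144, 5), Mul(Rational(1, 2), Pow(X, -1), Add(6, X))) = Mul(Rational(-72, 5), Pow(X, -1), Add(6, X)))
Mul(279, Pow(Function('a')(6, -1), -1)) = Mul(279, Pow(Mul(Rational(72, 5), Pow(-1, -1), Add(-6, Mul(-1, -1))), -1)) = Mul(279, Pow(Mul(Rational(72, 5), -1, Add(-6, 1)), -1)) = Mul(279, Pow(Mul(Rational(72, 5), -1, -5), -1)) = Mul(279, Pow(72, -1)) = Mul(279, Rational(1, 72)) = Rational(31, 8)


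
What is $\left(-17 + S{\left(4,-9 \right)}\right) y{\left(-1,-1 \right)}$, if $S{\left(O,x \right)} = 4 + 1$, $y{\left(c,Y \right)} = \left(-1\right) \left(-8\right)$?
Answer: $-96$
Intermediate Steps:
$y{\left(c,Y \right)} = 8$
$S{\left(O,x \right)} = 5$
$\left(-17 + S{\left(4,-9 \right)}\right) y{\left(-1,-1 \right)} = \left(-17 + 5\right) 8 = \left(-12\right) 8 = -96$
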